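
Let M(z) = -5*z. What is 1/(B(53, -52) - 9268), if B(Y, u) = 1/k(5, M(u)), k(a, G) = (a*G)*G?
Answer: -338000/3132583999 ≈ -0.00010790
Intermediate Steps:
k(a, G) = a*G² (k(a, G) = (G*a)*G = a*G²)
B(Y, u) = 1/(125*u²) (B(Y, u) = 1/(5*(-5*u)²) = 1/(5*(25*u²)) = 1/(125*u²))
1/(B(53, -52) - 9268) = 1/((1/125)/(-52)² - 9268) = 1/((1/125)*(1/2704) - 9268) = 1/(1/338000 - 9268) = 1/(-3132583999/338000) = -338000/3132583999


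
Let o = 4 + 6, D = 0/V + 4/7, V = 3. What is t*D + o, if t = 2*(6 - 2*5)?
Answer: 38/7 ≈ 5.4286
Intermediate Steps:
D = 4/7 (D = 0/3 + 4/7 = 0*(⅓) + 4*(⅐) = 0 + 4/7 = 4/7 ≈ 0.57143)
o = 10
t = -8 (t = 2*(6 - 10) = 2*(-4) = -8)
t*D + o = -8*4/7 + 10 = -32/7 + 10 = 38/7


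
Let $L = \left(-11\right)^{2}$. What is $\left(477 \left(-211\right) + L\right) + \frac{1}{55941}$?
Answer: $- \frac{5623524965}{55941} \approx -1.0053 \cdot 10^{5}$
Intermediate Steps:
$L = 121$
$\left(477 \left(-211\right) + L\right) + \frac{1}{55941} = \left(477 \left(-211\right) + 121\right) + \frac{1}{55941} = \left(-100647 + 121\right) + \frac{1}{55941} = -100526 + \frac{1}{55941} = - \frac{5623524965}{55941}$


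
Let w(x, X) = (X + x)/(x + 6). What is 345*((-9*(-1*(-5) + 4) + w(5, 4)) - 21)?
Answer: -383985/11 ≈ -34908.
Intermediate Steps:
w(x, X) = (X + x)/(6 + x)
345*((-9*(-1*(-5) + 4) + w(5, 4)) - 21) = 345*((-9*(-1*(-5) + 4) + (4 + 5)/(6 + 5)) - 21) = 345*((-9*(5 + 4) + 9/11) - 21) = 345*((-9*9 + (1/11)*9) - 21) = 345*((-81 + 9/11) - 21) = 345*(-882/11 - 21) = 345*(-1113/11) = -383985/11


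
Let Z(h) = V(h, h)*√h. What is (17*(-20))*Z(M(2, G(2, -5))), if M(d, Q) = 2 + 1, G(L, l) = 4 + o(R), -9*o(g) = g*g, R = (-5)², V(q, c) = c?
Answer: -1020*√3 ≈ -1766.7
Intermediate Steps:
R = 25
o(g) = -g²/9 (o(g) = -g*g/9 = -g²/9)
G(L, l) = -589/9 (G(L, l) = 4 - ⅑*25² = 4 - ⅑*625 = 4 - 625/9 = -589/9)
M(d, Q) = 3
Z(h) = h^(3/2) (Z(h) = h*√h = h^(3/2))
(17*(-20))*Z(M(2, G(2, -5))) = (17*(-20))*3^(3/2) = -1020*√3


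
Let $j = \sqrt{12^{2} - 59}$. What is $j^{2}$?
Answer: $85$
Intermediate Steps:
$j = \sqrt{85}$ ($j = \sqrt{144 - 59} = \sqrt{85} \approx 9.2195$)
$j^{2} = \left(\sqrt{85}\right)^{2} = 85$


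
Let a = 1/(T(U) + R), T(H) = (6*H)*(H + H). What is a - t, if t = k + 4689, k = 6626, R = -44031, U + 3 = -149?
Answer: -2638850354/233217 ≈ -11315.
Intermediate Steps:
U = -152 (U = -3 - 149 = -152)
T(H) = 12*H**2 (T(H) = (6*H)*(2*H) = 12*H**2)
a = 1/233217 (a = 1/(12*(-152)**2 - 44031) = 1/(12*23104 - 44031) = 1/(277248 - 44031) = 1/233217 ≈ 4.2879e-6)
t = 11315 (t = 6626 + 4689 = 11315)
a - t = 1/233217 - 1*11315 = 1/233217 - 11315 = -2638850354/233217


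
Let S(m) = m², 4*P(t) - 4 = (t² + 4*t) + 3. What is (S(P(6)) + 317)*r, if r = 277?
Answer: 2648397/16 ≈ 1.6552e+5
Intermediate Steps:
P(t) = 7/4 + t + t²/4 (P(t) = 1 + ((t² + 4*t) + 3)/4 = 1 + (3 + t² + 4*t)/4 = 1 + (¾ + t + t²/4) = 7/4 + t + t²/4)
(S(P(6)) + 317)*r = ((7/4 + 6 + (¼)*6²)² + 317)*277 = ((7/4 + 6 + (¼)*36)² + 317)*277 = ((7/4 + 6 + 9)² + 317)*277 = ((67/4)² + 317)*277 = (4489/16 + 317)*277 = (9561/16)*277 = 2648397/16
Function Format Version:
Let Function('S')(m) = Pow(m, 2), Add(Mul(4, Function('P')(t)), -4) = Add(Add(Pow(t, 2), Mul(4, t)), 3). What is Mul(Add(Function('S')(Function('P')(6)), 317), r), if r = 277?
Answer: Rational(2648397, 16) ≈ 1.6552e+5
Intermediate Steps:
Function('P')(t) = Add(Rational(7, 4), t, Mul(Rational(1, 4), Pow(t, 2))) (Function('P')(t) = Add(1, Mul(Rational(1, 4), Add(Add(Pow(t, 2), Mul(4, t)), 3))) = Add(1, Mul(Rational(1, 4), Add(3, Pow(t, 2), Mul(4, t)))) = Add(1, Add(Rational(3, 4), t, Mul(Rational(1, 4), Pow(t, 2)))) = Add(Rational(7, 4), t, Mul(Rational(1, 4), Pow(t, 2))))
Mul(Add(Function('S')(Function('P')(6)), 317), r) = Mul(Add(Pow(Add(Rational(7, 4), 6, Mul(Rational(1, 4), Pow(6, 2))), 2), 317), 277) = Mul(Add(Pow(Add(Rational(7, 4), 6, Mul(Rational(1, 4), 36)), 2), 317), 277) = Mul(Add(Pow(Add(Rational(7, 4), 6, 9), 2), 317), 277) = Mul(Add(Pow(Rational(67, 4), 2), 317), 277) = Mul(Add(Rational(4489, 16), 317), 277) = Mul(Rational(9561, 16), 277) = Rational(2648397, 16)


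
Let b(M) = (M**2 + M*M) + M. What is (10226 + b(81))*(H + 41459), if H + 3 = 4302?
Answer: 1072064182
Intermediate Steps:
b(M) = M + 2*M**2 (b(M) = (M**2 + M**2) + M = 2*M**2 + M = M + 2*M**2)
H = 4299 (H = -3 + 4302 = 4299)
(10226 + b(81))*(H + 41459) = (10226 + 81*(1 + 2*81))*(4299 + 41459) = (10226 + 81*(1 + 162))*45758 = (10226 + 81*163)*45758 = (10226 + 13203)*45758 = 23429*45758 = 1072064182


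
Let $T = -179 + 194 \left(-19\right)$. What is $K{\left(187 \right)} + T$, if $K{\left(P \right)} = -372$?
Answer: $-4237$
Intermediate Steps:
$T = -3865$ ($T = -179 - 3686 = -3865$)
$K{\left(187 \right)} + T = -372 - 3865 = -4237$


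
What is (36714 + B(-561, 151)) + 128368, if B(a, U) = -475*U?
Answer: 93357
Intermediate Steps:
(36714 + B(-561, 151)) + 128368 = (36714 - 475*151) + 128368 = (36714 - 71725) + 128368 = -35011 + 128368 = 93357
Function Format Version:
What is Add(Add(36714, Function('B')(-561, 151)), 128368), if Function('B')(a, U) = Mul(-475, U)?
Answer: 93357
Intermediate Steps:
Add(Add(36714, Function('B')(-561, 151)), 128368) = Add(Add(36714, Mul(-475, 151)), 128368) = Add(Add(36714, -71725), 128368) = Add(-35011, 128368) = 93357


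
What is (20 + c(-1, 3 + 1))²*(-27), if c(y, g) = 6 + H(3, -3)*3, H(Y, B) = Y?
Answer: -33075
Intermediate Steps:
c(y, g) = 15 (c(y, g) = 6 + 3*3 = 6 + 9 = 15)
(20 + c(-1, 3 + 1))²*(-27) = (20 + 15)²*(-27) = 35²*(-27) = 1225*(-27) = -33075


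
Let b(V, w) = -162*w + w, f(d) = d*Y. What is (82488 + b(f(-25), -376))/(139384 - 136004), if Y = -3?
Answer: 35756/845 ≈ 42.315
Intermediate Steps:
f(d) = -3*d (f(d) = d*(-3) = -3*d)
b(V, w) = -161*w
(82488 + b(f(-25), -376))/(139384 - 136004) = (82488 - 161*(-376))/(139384 - 136004) = (82488 + 60536)/3380 = 143024*(1/3380) = 35756/845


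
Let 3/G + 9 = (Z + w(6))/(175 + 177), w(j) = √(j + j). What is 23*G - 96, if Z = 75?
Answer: -331173312/3188879 - 16192*√3/3188879 ≈ -103.86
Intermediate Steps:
w(j) = √2*√j (w(j) = √(2*j) = √2*√j)
G = 3/(-3093/352 + √3/176) (G = 3/(-9 + (75 + √2*√6)/(175 + 177)) = 3/(-9 + (75 + 2*√3)/352) = 3/(-9 + (75 + 2*√3)*(1/352)) = 3/(-9 + (75/352 + √3/176)) = 3/(-3093/352 + √3/176) ≈ -0.34180)
23*G - 96 = 23*(-1088736/3188879 - 704*√3/3188879) - 96 = (-25040928/3188879 - 16192*√3/3188879) - 96 = -331173312/3188879 - 16192*√3/3188879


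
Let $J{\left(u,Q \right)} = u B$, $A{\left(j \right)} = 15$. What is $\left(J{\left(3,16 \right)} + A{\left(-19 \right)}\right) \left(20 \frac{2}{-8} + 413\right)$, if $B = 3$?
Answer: $9792$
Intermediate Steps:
$J{\left(u,Q \right)} = 3 u$ ($J{\left(u,Q \right)} = u 3 = 3 u$)
$\left(J{\left(3,16 \right)} + A{\left(-19 \right)}\right) \left(20 \frac{2}{-8} + 413\right) = \left(3 \cdot 3 + 15\right) \left(20 \frac{2}{-8} + 413\right) = \left(9 + 15\right) \left(20 \cdot 2 \left(- \frac{1}{8}\right) + 413\right) = 24 \left(20 \left(- \frac{1}{4}\right) + 413\right) = 24 \left(-5 + 413\right) = 24 \cdot 408 = 9792$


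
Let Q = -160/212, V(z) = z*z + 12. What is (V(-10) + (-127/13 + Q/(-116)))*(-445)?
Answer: -909047335/19981 ≈ -45496.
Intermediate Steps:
V(z) = 12 + z² (V(z) = z² + 12 = 12 + z²)
Q = -40/53 (Q = -160*1/212 = -40/53 ≈ -0.75472)
(V(-10) + (-127/13 + Q/(-116)))*(-445) = ((12 + (-10)²) + (-127/13 - 40/53/(-116)))*(-445) = ((12 + 100) + (-127*1/13 - 40/53*(-1/116)))*(-445) = (112 + (-127/13 + 10/1537))*(-445) = (112 - 195069/19981)*(-445) = (2042803/19981)*(-445) = -909047335/19981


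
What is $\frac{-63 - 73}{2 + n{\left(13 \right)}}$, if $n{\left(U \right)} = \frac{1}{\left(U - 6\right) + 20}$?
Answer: $- \frac{3672}{55} \approx -66.764$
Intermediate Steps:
$n{\left(U \right)} = \frac{1}{14 + U}$ ($n{\left(U \right)} = \frac{1}{\left(U - 6\right) + 20} = \frac{1}{\left(-6 + U\right) + 20} = \frac{1}{14 + U}$)
$\frac{-63 - 73}{2 + n{\left(13 \right)}} = \frac{-63 - 73}{2 + \frac{1}{14 + 13}} = - \frac{136}{2 + \frac{1}{27}} = - \frac{136}{\frac{55}{27}} = \left(-136\right) \frac{27}{55} = - \frac{3672}{55}$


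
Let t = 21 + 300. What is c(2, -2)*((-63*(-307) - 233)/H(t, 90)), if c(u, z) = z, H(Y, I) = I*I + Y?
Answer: -38216/8421 ≈ -4.5382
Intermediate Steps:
t = 321
H(Y, I) = Y + I**2 (H(Y, I) = I**2 + Y = Y + I**2)
c(2, -2)*((-63*(-307) - 233)/H(t, 90)) = -2*(-63*(-307) - 233)/(321 + 90**2) = -2*(19341 - 233)/(321 + 8100) = -38216/8421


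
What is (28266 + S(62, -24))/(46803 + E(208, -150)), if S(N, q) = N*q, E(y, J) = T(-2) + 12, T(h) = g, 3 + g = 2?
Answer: 13389/23407 ≈ 0.57201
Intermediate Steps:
g = -1 (g = -3 + 2 = -1)
T(h) = -1
E(y, J) = 11 (E(y, J) = -1 + 12 = 11)
(28266 + S(62, -24))/(46803 + E(208, -150)) = (28266 + 62*(-24))/(46803 + 11) = (28266 - 1488)/46814 = 26778*(1/46814) = 13389/23407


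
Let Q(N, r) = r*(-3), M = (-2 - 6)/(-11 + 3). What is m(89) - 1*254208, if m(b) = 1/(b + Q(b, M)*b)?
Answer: -45249025/178 ≈ -2.5421e+5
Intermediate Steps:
M = 1 (M = -8/(-8) = -8*(-⅛) = 1)
Q(N, r) = -3*r
m(b) = -1/(2*b) (m(b) = 1/(b + (-3*1)*b) = 1/(b - 3*b) = 1/(-2*b) = -1/(2*b))
m(89) - 1*254208 = -½/89 - 1*254208 = -½*1/89 - 254208 = -1/178 - 254208 = -45249025/178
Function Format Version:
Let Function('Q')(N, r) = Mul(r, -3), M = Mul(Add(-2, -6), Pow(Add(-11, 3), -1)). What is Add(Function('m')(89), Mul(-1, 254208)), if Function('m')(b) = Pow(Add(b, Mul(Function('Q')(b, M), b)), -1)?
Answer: Rational(-45249025, 178) ≈ -2.5421e+5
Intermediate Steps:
M = 1 (M = Mul(-8, Pow(-8, -1)) = Mul(-8, Rational(-1, 8)) = 1)
Function('Q')(N, r) = Mul(-3, r)
Function('m')(b) = Mul(Rational(-1, 2), Pow(b, -1)) (Function('m')(b) = Pow(Add(b, Mul(Mul(-3, 1), b)), -1) = Pow(Add(b, Mul(-3, b)), -1) = Pow(Mul(-2, b), -1) = Mul(Rational(-1, 2), Pow(b, -1)))
Add(Function('m')(89), Mul(-1, 254208)) = Add(Mul(Rational(-1, 2), Pow(89, -1)), Mul(-1, 254208)) = Add(Mul(Rational(-1, 2), Rational(1, 89)), -254208) = Add(Rational(-1, 178), -254208) = Rational(-45249025, 178)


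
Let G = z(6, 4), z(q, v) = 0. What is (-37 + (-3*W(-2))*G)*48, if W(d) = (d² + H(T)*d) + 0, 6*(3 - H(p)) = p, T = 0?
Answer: -1776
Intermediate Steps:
H(p) = 3 - p/6
G = 0
W(d) = d² + 3*d (W(d) = (d² + (3 - ⅙*0)*d) + 0 = (d² + (3 + 0)*d) + 0 = (d² + 3*d) + 0 = d² + 3*d)
(-37 + (-3*W(-2))*G)*48 = (-37 - (-6)*(3 - 2)*0)*48 = (-37 - (-6)*0)*48 = (-37 - 3*(-2)*0)*48 = (-37 + 6*0)*48 = (-37 + 0)*48 = -37*48 = -1776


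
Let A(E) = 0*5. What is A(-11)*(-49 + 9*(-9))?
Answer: 0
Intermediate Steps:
A(E) = 0
A(-11)*(-49 + 9*(-9)) = 0*(-49 + 9*(-9)) = 0*(-49 - 81) = 0*(-130) = 0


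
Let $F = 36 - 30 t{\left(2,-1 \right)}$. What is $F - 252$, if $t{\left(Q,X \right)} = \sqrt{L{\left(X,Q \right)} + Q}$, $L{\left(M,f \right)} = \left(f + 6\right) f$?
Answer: $-216 - 90 \sqrt{2} \approx -343.28$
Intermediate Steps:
$L{\left(M,f \right)} = f \left(6 + f\right)$ ($L{\left(M,f \right)} = \left(6 + f\right) f = f \left(6 + f\right)$)
$t{\left(Q,X \right)} = \sqrt{Q + Q \left(6 + Q\right)}$ ($t{\left(Q,X \right)} = \sqrt{Q \left(6 + Q\right) + Q} = \sqrt{Q + Q \left(6 + Q\right)}$)
$F = 36 - 90 \sqrt{2}$ ($F = 36 - 30 \sqrt{2 \left(7 + 2\right)} = 36 - 30 \sqrt{2 \cdot 9} = 36 - 30 \sqrt{18} = 36 - 30 \cdot 3 \sqrt{2} = 36 - 90 \sqrt{2} \approx -91.279$)
$F - 252 = \left(36 - 90 \sqrt{2}\right) - 252 = -216 - 90 \sqrt{2}$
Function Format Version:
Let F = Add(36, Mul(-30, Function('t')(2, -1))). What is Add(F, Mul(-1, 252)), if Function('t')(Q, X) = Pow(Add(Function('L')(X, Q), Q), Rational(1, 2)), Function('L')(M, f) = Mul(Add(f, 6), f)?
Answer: Add(-216, Mul(-90, Pow(2, Rational(1, 2)))) ≈ -343.28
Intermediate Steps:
Function('L')(M, f) = Mul(f, Add(6, f)) (Function('L')(M, f) = Mul(Add(6, f), f) = Mul(f, Add(6, f)))
Function('t')(Q, X) = Pow(Add(Q, Mul(Q, Add(6, Q))), Rational(1, 2)) (Function('t')(Q, X) = Pow(Add(Mul(Q, Add(6, Q)), Q), Rational(1, 2)) = Pow(Add(Q, Mul(Q, Add(6, Q))), Rational(1, 2)))
F = Add(36, Mul(-90, Pow(2, Rational(1, 2)))) (F = Add(36, Mul(-30, Pow(Mul(2, Add(7, 2)), Rational(1, 2)))) = Add(36, Mul(-30, Pow(Mul(2, 9), Rational(1, 2)))) = Add(36, Mul(-30, Pow(18, Rational(1, 2)))) = Add(36, Mul(-30, Mul(3, Pow(2, Rational(1, 2))))) = Add(36, Mul(-90, Pow(2, Rational(1, 2)))) ≈ -91.279)
Add(F, Mul(-1, 252)) = Add(Add(36, Mul(-90, Pow(2, Rational(1, 2)))), Mul(-1, 252)) = Add(Add(36, Mul(-90, Pow(2, Rational(1, 2)))), -252) = Add(-216, Mul(-90, Pow(2, Rational(1, 2))))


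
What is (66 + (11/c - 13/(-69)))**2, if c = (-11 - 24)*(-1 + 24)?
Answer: 25539875344/5832225 ≈ 4379.1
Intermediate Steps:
c = -805 (c = -35*23 = -805)
(66 + (11/c - 13/(-69)))**2 = (66 + (11/(-805) - 13/(-69)))**2 = (66 + (11*(-1/805) - 13*(-1/69)))**2 = (66 + (-11/805 + 13/69))**2 = (66 + 422/2415)**2 = (159812/2415)**2 = 25539875344/5832225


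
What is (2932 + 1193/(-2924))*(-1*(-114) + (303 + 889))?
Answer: 5597499675/1462 ≈ 3.8287e+6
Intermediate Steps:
(2932 + 1193/(-2924))*(-1*(-114) + (303 + 889)) = (2932 + 1193*(-1/2924))*(114 + 1192) = (2932 - 1193/2924)*1306 = (8571975/2924)*1306 = 5597499675/1462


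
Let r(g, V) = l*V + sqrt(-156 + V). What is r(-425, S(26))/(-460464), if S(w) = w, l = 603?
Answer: -2613/76744 - I*sqrt(130)/460464 ≈ -0.034048 - 2.4761e-5*I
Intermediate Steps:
r(g, V) = sqrt(-156 + V) + 603*V (r(g, V) = 603*V + sqrt(-156 + V) = sqrt(-156 + V) + 603*V)
r(-425, S(26))/(-460464) = (sqrt(-156 + 26) + 603*26)/(-460464) = (sqrt(-130) + 15678)*(-1/460464) = (I*sqrt(130) + 15678)*(-1/460464) = (15678 + I*sqrt(130))*(-1/460464) = -2613/76744 - I*sqrt(130)/460464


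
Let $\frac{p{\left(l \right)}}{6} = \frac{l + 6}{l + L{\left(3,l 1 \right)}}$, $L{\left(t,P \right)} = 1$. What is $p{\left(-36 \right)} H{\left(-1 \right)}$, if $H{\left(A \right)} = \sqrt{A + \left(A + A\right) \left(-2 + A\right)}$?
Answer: $\frac{36 \sqrt{5}}{7} \approx 11.5$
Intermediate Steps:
$H{\left(A \right)} = \sqrt{A + 2 A \left(-2 + A\right)}$
$p{\left(l \right)} = \frac{6 \left(6 + l\right)}{1 + l}$ ($p{\left(l \right)} = 6 \frac{l + 6}{l + 1} = 6 \frac{6 + l}{1 + l} = \frac{6 \left(6 + l\right)}{1 + l}$)
$p{\left(-36 \right)} H{\left(-1 \right)} = \frac{6 \left(6 - 36\right)}{1 - 36} \sqrt{- (-3 + 2 \left(-1\right))} = 6 \frac{1}{-35} \left(-30\right) \sqrt{- (-3 - 2)} = 6 \left(- \frac{1}{35}\right) \left(-30\right) \sqrt{\left(-1\right) \left(-5\right)} = \frac{36 \sqrt{5}}{7}$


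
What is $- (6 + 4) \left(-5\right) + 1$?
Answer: $51$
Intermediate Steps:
$- (6 + 4) \left(-5\right) + 1 = \left(-1\right) 10 \left(-5\right) + 1 = \left(-10\right) \left(-5\right) + 1 = 50 + 1 = 51$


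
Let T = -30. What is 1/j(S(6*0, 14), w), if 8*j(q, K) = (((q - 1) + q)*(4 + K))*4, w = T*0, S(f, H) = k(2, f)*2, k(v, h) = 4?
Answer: 1/30 ≈ 0.033333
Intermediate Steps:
S(f, H) = 8 (S(f, H) = 4*2 = 8)
w = 0 (w = -30*0 = 0)
j(q, K) = (-1 + 2*q)*(4 + K)/2 (j(q, K) = ((((q - 1) + q)*(4 + K))*4)/8 = ((((-1 + q) + q)*(4 + K))*4)/8 = (((-1 + 2*q)*(4 + K))*4)/8 = (4*(-1 + 2*q)*(4 + K))/8 = (-1 + 2*q)*(4 + K)/2)
1/j(S(6*0, 14), w) = 1/(-2 + 4*8 - ½*0 + 0*8) = 1/(-2 + 32 + 0 + 0) = 1/30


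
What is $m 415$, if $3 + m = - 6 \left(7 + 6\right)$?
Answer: $-33615$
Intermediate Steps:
$m = -81$ ($m = -3 - 6 \left(7 + 6\right) = -3 - 78 = -81$)
$m 415 = \left(-81\right) 415 = -33615$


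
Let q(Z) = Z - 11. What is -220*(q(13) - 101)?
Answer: 21780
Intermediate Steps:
q(Z) = -11 + Z
-220*(q(13) - 101) = -220*((-11 + 13) - 101) = -220*(2 - 101) = -220*(-99) = 21780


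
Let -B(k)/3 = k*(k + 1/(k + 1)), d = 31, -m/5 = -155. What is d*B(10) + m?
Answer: -94705/11 ≈ -8609.5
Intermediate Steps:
m = 775 (m = -5*(-155) = 775)
B(k) = -3*k*(k + 1/(1 + k)) (B(k) = -3*k*(k + 1/(k + 1)) = -3*k*(k + 1/(1 + k)))
d*B(10) + m = 31*(-3*10*(1 + 10 + 10²)/(1 + 10)) + 775 = 31*(-3*10*(1 + 10 + 100)/11) + 775 = 31*(-3*10*1/11*111) + 775 = 31*(-3330/11) + 775 = -103230/11 + 775 = -94705/11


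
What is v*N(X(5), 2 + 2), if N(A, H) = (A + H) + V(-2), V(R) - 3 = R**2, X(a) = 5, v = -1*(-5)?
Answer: 80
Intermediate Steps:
v = 5
V(R) = 3 + R**2
N(A, H) = 7 + A + H (N(A, H) = (A + H) + (3 + (-2)**2) = (A + H) + (3 + 4) = (A + H) + 7 = 7 + A + H)
v*N(X(5), 2 + 2) = 5*(7 + 5 + (2 + 2)) = 5*(7 + 5 + 4) = 5*16 = 80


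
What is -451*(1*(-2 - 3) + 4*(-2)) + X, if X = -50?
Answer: 5813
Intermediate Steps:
-451*(1*(-2 - 3) + 4*(-2)) + X = -451*(1*(-2 - 3) + 4*(-2)) - 50 = -451*(1*(-5) - 8) - 50 = -451*(-5 - 8) - 50 = -451*(-13) - 50 = 5863 - 50 = 5813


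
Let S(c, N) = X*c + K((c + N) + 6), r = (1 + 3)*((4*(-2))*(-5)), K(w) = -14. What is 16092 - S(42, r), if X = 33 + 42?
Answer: 12956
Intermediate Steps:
X = 75
r = 160 (r = 4*(-8*(-5)) = 4*40 = 160)
S(c, N) = -14 + 75*c (S(c, N) = 75*c - 14 = -14 + 75*c)
16092 - S(42, r) = 16092 - (-14 + 75*42) = 16092 - (-14 + 3150) = 16092 - 1*3136 = 16092 - 3136 = 12956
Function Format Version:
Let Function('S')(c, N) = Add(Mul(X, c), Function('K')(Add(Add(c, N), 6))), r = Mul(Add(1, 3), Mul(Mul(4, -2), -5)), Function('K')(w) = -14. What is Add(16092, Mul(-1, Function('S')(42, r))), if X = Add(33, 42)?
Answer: 12956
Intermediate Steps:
X = 75
r = 160 (r = Mul(4, Mul(-8, -5)) = Mul(4, 40) = 160)
Function('S')(c, N) = Add(-14, Mul(75, c)) (Function('S')(c, N) = Add(Mul(75, c), -14) = Add(-14, Mul(75, c)))
Add(16092, Mul(-1, Function('S')(42, r))) = Add(16092, Mul(-1, Add(-14, Mul(75, 42)))) = Add(16092, Mul(-1, Add(-14, 3150))) = Add(16092, Mul(-1, 3136)) = Add(16092, -3136) = 12956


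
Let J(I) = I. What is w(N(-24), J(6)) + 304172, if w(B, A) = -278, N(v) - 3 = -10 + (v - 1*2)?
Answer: 303894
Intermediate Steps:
N(v) = -9 + v (N(v) = 3 + (-10 + (v - 1*2)) = 3 + (-10 + (v - 2)) = 3 + (-10 + (-2 + v)) = 3 + (-12 + v) = -9 + v)
w(N(-24), J(6)) + 304172 = -278 + 304172 = 303894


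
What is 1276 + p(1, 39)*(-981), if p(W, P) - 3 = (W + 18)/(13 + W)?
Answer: -41977/14 ≈ -2998.4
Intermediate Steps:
p(W, P) = 3 + (18 + W)/(13 + W) (p(W, P) = 3 + (W + 18)/(13 + W) = 3 + (18 + W)/(13 + W))
1276 + p(1, 39)*(-981) = 1276 + ((57 + 4*1)/(13 + 1))*(-981) = 1276 + ((57 + 4)/14)*(-981) = 1276 + ((1/14)*61)*(-981) = 1276 + (61/14)*(-981) = 1276 - 59841/14 = -41977/14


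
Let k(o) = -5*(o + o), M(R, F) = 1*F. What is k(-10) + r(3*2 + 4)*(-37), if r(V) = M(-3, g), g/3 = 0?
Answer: 100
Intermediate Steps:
g = 0 (g = 3*0 = 0)
M(R, F) = F
k(o) = -10*o
r(V) = 0
k(-10) + r(3*2 + 4)*(-37) = -10*(-10) + 0*(-37) = 100 + 0 = 100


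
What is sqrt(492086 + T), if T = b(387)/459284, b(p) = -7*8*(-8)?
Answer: sqrt(132399876513622)/16403 ≈ 701.49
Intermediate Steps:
b(p) = 448 (b(p) = -56*(-8) = 448)
T = 16/16403 (T = 448/459284 = 448*(1/459284) = 16/16403 ≈ 0.00097543)
sqrt(492086 + T) = sqrt(492086 + 16/16403) = sqrt(8071686674/16403) = sqrt(132399876513622)/16403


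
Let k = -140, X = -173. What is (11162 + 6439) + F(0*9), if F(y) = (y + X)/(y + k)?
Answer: 2464313/140 ≈ 17602.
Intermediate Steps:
F(y) = (-173 + y)/(-140 + y) (F(y) = (y - 173)/(y - 140) = (-173 + y)/(-140 + y))
(11162 + 6439) + F(0*9) = (11162 + 6439) + (-173 + 0*9)/(-140 + 0*9) = 17601 + (-173 + 0)/(-140 + 0) = 17601 - 173/(-140) = 17601 - 1/140*(-173) = 17601 + 173/140 = 2464313/140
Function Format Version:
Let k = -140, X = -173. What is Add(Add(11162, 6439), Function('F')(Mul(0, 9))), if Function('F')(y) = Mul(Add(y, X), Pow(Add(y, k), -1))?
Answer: Rational(2464313, 140) ≈ 17602.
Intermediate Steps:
Function('F')(y) = Mul(Pow(Add(-140, y), -1), Add(-173, y)) (Function('F')(y) = Mul(Add(y, -173), Pow(Add(y, -140), -1)) = Mul(Add(-173, y), Pow(Add(-140, y), -1)) = Mul(Pow(Add(-140, y), -1), Add(-173, y)))
Add(Add(11162, 6439), Function('F')(Mul(0, 9))) = Add(Add(11162, 6439), Mul(Pow(Add(-140, Mul(0, 9)), -1), Add(-173, Mul(0, 9)))) = Add(17601, Mul(Pow(Add(-140, 0), -1), Add(-173, 0))) = Add(17601, Mul(Pow(-140, -1), -173)) = Add(17601, Mul(Rational(-1, 140), -173)) = Add(17601, Rational(173, 140)) = Rational(2464313, 140)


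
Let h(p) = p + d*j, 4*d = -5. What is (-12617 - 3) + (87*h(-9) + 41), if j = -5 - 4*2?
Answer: -47793/4 ≈ -11948.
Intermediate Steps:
j = -13 (j = -5 - 8 = -13)
d = -5/4 (d = (¼)*(-5) = -5/4 ≈ -1.2500)
h(p) = 65/4 + p (h(p) = p - 5/4*(-13) = p + 65/4 = 65/4 + p)
(-12617 - 3) + (87*h(-9) + 41) = (-12617 - 3) + (87*(65/4 - 9) + 41) = -12620 + (87*(29/4) + 41) = -12620 + (2523/4 + 41) = -12620 + 2687/4 = -47793/4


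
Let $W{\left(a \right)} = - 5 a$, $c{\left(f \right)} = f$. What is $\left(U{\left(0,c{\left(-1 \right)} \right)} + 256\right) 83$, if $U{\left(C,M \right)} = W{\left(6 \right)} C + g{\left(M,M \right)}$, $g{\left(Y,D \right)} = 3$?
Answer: $21497$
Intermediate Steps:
$U{\left(C,M \right)} = 3 - 30 C$ ($U{\left(C,M \right)} = \left(-5\right) 6 C + 3 = - 30 C + 3 = 3 - 30 C$)
$\left(U{\left(0,c{\left(-1 \right)} \right)} + 256\right) 83 = \left(\left(3 - 0\right) + 256\right) 83 = \left(\left(3 + 0\right) + 256\right) 83 = \left(3 + 256\right) 83 = 259 \cdot 83 = 21497$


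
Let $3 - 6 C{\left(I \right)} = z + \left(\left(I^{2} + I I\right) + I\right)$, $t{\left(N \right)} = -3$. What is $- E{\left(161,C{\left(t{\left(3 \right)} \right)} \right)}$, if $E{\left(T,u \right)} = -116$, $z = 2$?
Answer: $116$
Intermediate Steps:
$C{\left(I \right)} = \frac{1}{6} - \frac{I^{2}}{3} - \frac{I}{6}$ ($C{\left(I \right)} = \frac{1}{2} - \frac{2 + \left(\left(I^{2} + I I\right) + I\right)}{6} = \frac{1}{2} - \frac{2 + \left(\left(I^{2} + I^{2}\right) + I\right)}{6} = \frac{1}{2} - \frac{2 + \left(2 I^{2} + I\right)}{6} = \frac{1}{2} - \frac{2 + \left(I + 2 I^{2}\right)}{6} = \frac{1}{2} - \frac{2 + I + 2 I^{2}}{6} = \frac{1}{2} - \left(\frac{1}{3} + \frac{I^{2}}{3} + \frac{I}{6}\right) = \frac{1}{6} - \frac{I^{2}}{3} - \frac{I}{6}$)
$- E{\left(161,C{\left(t{\left(3 \right)} \right)} \right)} = \left(-1\right) \left(-116\right) = 116$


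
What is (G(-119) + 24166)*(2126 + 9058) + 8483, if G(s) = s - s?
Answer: 270281027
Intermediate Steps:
G(s) = 0
(G(-119) + 24166)*(2126 + 9058) + 8483 = (0 + 24166)*(2126 + 9058) + 8483 = 24166*11184 + 8483 = 270272544 + 8483 = 270281027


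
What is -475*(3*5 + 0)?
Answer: -7125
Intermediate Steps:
-475*(3*5 + 0) = -475*(15 + 0) = -475*15 = -7125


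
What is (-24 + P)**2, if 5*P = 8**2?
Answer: 3136/25 ≈ 125.44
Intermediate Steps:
P = 64/5 (P = (1/5)*8**2 = (1/5)*64 = 64/5 ≈ 12.800)
(-24 + P)**2 = (-24 + 64/5)**2 = (-56/5)**2 = 3136/25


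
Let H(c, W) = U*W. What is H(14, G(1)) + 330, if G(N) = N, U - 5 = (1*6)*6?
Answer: 371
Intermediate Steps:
U = 41 (U = 5 + (1*6)*6 = 5 + 6*6 = 5 + 36 = 41)
H(c, W) = 41*W
H(14, G(1)) + 330 = 41*1 + 330 = 41 + 330 = 371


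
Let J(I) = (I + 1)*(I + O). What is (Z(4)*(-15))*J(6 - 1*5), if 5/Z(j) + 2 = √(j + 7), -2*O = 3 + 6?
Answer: 150 + 75*√11 ≈ 398.75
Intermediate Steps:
O = -9/2 (O = -(3 + 6)/2 = -½*9 = -9/2 ≈ -4.5000)
J(I) = (1 + I)*(-9/2 + I) (J(I) = (I + 1)*(I - 9/2) = (1 + I)*(-9/2 + I))
Z(j) = 5/(-2 + √(7 + j)) (Z(j) = 5/(-2 + √(j + 7)) = 5/(-2 + √(7 + j)))
(Z(4)*(-15))*J(6 - 1*5) = ((5/(-2 + √(7 + 4)))*(-15))*(-9/2 + (6 - 1*5)² - 7*(6 - 1*5)/2) = ((5/(-2 + √11))*(-15))*(-9/2 + (6 - 5)² - 7*(6 - 5)/2) = (-75/(-2 + √11))*(-9/2 + 1² - 7/2*1) = (-75/(-2 + √11))*(-9/2 + 1 - 7/2) = -75/(-2 + √11)*(-7) = 525/(-2 + √11)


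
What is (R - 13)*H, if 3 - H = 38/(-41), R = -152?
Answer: -26565/41 ≈ -647.93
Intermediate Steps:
H = 161/41 (H = 3 - 38/(-41) = 3 - 38*(-1)/41 = 3 - 1*(-38/41) = 3 + 38/41 = 161/41 ≈ 3.9268)
(R - 13)*H = (-152 - 13)*(161/41) = -165*161/41 = -26565/41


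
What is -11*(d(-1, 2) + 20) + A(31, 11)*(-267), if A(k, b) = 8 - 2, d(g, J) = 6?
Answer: -1888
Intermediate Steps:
A(k, b) = 6
-11*(d(-1, 2) + 20) + A(31, 11)*(-267) = -11*(6 + 20) + 6*(-267) = -11*26 - 1602 = -286 - 1602 = -1888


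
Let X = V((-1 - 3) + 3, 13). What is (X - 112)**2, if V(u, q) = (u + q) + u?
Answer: 10201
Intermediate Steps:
V(u, q) = q + 2*u (V(u, q) = (q + u) + u = q + 2*u)
X = 11 (X = 13 + 2*((-1 - 3) + 3) = 13 + 2*(-4 + 3) = 13 + 2*(-1) = 13 - 2 = 11)
(X - 112)**2 = (11 - 112)**2 = (-101)**2 = 10201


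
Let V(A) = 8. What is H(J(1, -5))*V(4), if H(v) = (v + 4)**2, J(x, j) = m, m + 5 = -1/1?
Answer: 32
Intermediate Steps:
m = -6 (m = -5 - 1/1 = -5 - 1*1 = -5 - 1 = -6)
J(x, j) = -6
H(v) = (4 + v)**2
H(J(1, -5))*V(4) = (4 - 6)**2*8 = (-2)**2*8 = 4*8 = 32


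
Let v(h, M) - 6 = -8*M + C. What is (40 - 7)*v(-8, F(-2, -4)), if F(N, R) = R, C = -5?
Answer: 1089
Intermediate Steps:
v(h, M) = 1 - 8*M (v(h, M) = 6 + (-8*M - 5) = 6 + (-5 - 8*M) = 1 - 8*M)
(40 - 7)*v(-8, F(-2, -4)) = (40 - 7)*(1 - 8*(-4)) = 33*(1 + 32) = 33*33 = 1089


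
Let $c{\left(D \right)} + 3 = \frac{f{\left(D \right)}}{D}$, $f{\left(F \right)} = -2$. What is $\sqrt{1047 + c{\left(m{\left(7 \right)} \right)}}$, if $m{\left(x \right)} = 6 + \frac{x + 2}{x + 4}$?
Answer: $\frac{\sqrt{234834}}{15} \approx 32.306$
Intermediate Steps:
$m{\left(x \right)} = 6 + \frac{2 + x}{4 + x}$
$c{\left(D \right)} = -3 - \frac{2}{D}$
$\sqrt{1047 + c{\left(m{\left(7 \right)} \right)}} = \sqrt{1047 - \left(3 + \frac{2}{\frac{1}{4 + 7} \left(26 + 7 \cdot 7\right)}\right)} = \sqrt{1047 - \left(3 + \frac{2}{\frac{1}{11} \left(26 + 49\right)}\right)} = \sqrt{1047 - \left(3 + \frac{2}{\frac{1}{11} \cdot 75}\right)} = \sqrt{1047 - \left(3 + \frac{2}{\frac{75}{11}}\right)} = \sqrt{1047 - \frac{247}{75}} = \sqrt{\frac{78278}{75}} = \frac{\sqrt{234834}}{15}$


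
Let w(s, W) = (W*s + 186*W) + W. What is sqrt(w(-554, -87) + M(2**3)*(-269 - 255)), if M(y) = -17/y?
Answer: sqrt(132170)/2 ≈ 181.78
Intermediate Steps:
w(s, W) = 187*W + W*s (w(s, W) = (186*W + W*s) + W = 187*W + W*s)
sqrt(w(-554, -87) + M(2**3)*(-269 - 255)) = sqrt(-87*(187 - 554) + (-17/(2**3))*(-269 - 255)) = sqrt(-87*(-367) - 17/8*(-524)) = sqrt(31929 - 17*1/8*(-524)) = sqrt(31929 - 17/8*(-524)) = sqrt(31929 + 2227/2) = sqrt(66085/2) = sqrt(132170)/2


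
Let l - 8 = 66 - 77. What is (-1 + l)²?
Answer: 16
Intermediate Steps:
l = -3 (l = 8 + (66 - 77) = 8 - 11 = -3)
(-1 + l)² = (-1 - 3)² = (-4)² = 16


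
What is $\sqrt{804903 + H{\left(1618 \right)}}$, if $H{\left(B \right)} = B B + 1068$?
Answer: $\sqrt{3423895} \approx 1850.4$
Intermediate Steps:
$H{\left(B \right)} = 1068 + B^{2}$ ($H{\left(B \right)} = B^{2} + 1068 = 1068 + B^{2}$)
$\sqrt{804903 + H{\left(1618 \right)}} = \sqrt{804903 + \left(1068 + 1618^{2}\right)} = \sqrt{804903 + \left(1068 + 2617924\right)} = \sqrt{804903 + 2618992} = \sqrt{3423895}$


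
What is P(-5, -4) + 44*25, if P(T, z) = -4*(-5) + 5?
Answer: 1125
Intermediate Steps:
P(T, z) = 25 (P(T, z) = 20 + 5 = 25)
P(-5, -4) + 44*25 = 25 + 44*25 = 25 + 1100 = 1125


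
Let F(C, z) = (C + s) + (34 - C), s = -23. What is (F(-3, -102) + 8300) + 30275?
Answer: 38586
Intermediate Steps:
F(C, z) = 11 (F(C, z) = (C - 23) + (34 - C) = (-23 + C) + (34 - C) = 11)
(F(-3, -102) + 8300) + 30275 = (11 + 8300) + 30275 = 8311 + 30275 = 38586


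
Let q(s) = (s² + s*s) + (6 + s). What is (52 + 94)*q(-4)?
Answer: 4964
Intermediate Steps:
q(s) = 6 + s + 2*s² (q(s) = (s² + s²) + (6 + s) = 2*s² + (6 + s) = 6 + s + 2*s²)
(52 + 94)*q(-4) = (52 + 94)*(6 - 4 + 2*(-4)²) = 146*(6 - 4 + 2*16) = 146*(6 - 4 + 32) = 146*34 = 4964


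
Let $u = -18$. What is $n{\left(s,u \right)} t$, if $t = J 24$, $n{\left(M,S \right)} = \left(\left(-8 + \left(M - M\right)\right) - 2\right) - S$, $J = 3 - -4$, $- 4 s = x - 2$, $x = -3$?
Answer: $1344$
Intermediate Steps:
$s = \frac{5}{4}$ ($s = - \frac{-3 - 2}{4} = \left(- \frac{1}{4}\right) \left(-5\right) = \frac{5}{4} \approx 1.25$)
$J = 7$ ($J = 3 + 4 = 7$)
$n{\left(M,S \right)} = -10 - S$ ($n{\left(M,S \right)} = \left(\left(-8 + 0\right) - 2\right) - S = \left(-8 - 2\right) - S = -10 - S$)
$t = 168$ ($t = 7 \cdot 24 = 168$)
$n{\left(s,u \right)} t = \left(-10 - -18\right) 168 = \left(-10 + 18\right) 168 = 8 \cdot 168 = 1344$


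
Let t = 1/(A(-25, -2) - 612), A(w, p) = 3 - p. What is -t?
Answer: 1/607 ≈ 0.0016474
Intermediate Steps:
t = -1/607 (t = 1/((3 - 1*(-2)) - 612) = 1/((3 + 2) - 612) = 1/(5 - 612) = 1/(-607) = -1/607 ≈ -0.0016474)
-t = -1*(-1/607) = 1/607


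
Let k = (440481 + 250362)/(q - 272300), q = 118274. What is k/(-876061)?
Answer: 230281/44978723862 ≈ 5.1198e-6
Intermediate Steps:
k = -230281/51342 (k = (440481 + 250362)/(118274 - 272300) = 690843/(-154026) = 690843*(-1/154026) = -230281/51342 ≈ -4.4852)
k/(-876061) = -230281/51342/(-876061) = -230281/51342*(-1/876061) = 230281/44978723862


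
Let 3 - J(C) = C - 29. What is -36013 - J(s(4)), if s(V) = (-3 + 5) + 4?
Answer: -36039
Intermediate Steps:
s(V) = 6 (s(V) = 2 + 4 = 6)
J(C) = 32 - C (J(C) = 3 - (C - 29) = 3 - (-29 + C) = 3 + (29 - C) = 32 - C)
-36013 - J(s(4)) = -36013 - (32 - 1*6) = -36013 - (32 - 6) = -36013 - 1*26 = -36013 - 26 = -36039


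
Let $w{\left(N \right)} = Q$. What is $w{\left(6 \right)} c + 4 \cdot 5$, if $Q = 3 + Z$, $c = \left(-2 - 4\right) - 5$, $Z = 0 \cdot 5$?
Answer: $-13$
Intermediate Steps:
$Z = 0$
$c = -11$ ($c = -6 - 5 = -11$)
$Q = 3$ ($Q = 3 + 0 = 3$)
$w{\left(N \right)} = 3$
$w{\left(6 \right)} c + 4 \cdot 5 = 3 \left(-11\right) + 4 \cdot 5 = -33 + 20 = -13$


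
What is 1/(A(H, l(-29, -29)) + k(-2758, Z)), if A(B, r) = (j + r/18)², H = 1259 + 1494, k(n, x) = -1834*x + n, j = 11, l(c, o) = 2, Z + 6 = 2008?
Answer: -81/297618506 ≈ -2.7216e-7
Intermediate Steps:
Z = 2002 (Z = -6 + 2008 = 2002)
k(n, x) = n - 1834*x
H = 2753
A(B, r) = (11 + r/18)²
1/(A(H, l(-29, -29)) + k(-2758, Z)) = 1/((198 + 2)²/324 + (-2758 - 1834*2002)) = 1/((1/324)*200² + (-2758 - 3671668)) = 1/((1/324)*40000 - 3674426) = 1/(10000/81 - 3674426) = 1/(-297618506/81) = -81/297618506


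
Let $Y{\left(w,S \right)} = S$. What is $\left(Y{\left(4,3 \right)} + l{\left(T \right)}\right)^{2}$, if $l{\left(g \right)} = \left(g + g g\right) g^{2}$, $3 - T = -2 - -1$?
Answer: $104329$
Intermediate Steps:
$T = 4$ ($T = 3 - \left(-2 - -1\right) = 3 - \left(-2 + 1\right) = 3 - -1 = 3 + 1 = 4$)
$l{\left(g \right)} = g^{2} \left(g + g^{2}\right)$ ($l{\left(g \right)} = \left(g + g^{2}\right) g^{2} = g^{2} \left(g + g^{2}\right)$)
$\left(Y{\left(4,3 \right)} + l{\left(T \right)}\right)^{2} = \left(3 + 4^{3} \left(1 + 4\right)\right)^{2} = \left(3 + 64 \cdot 5\right)^{2} = \left(3 + 320\right)^{2} = 323^{2} = 104329$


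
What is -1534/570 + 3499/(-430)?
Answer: -53081/4902 ≈ -10.828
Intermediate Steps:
-1534/570 + 3499/(-430) = -1534*1/570 + 3499*(-1/430) = -767/285 - 3499/430 = -53081/4902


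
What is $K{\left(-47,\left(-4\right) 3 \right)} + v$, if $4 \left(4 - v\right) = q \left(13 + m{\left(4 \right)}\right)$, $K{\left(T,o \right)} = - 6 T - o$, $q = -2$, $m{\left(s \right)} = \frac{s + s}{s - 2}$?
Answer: $\frac{613}{2} \approx 306.5$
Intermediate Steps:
$m{\left(s \right)} = \frac{2 s}{-2 + s}$
$K{\left(T,o \right)} = - o - 6 T$
$v = \frac{25}{2}$ ($v = 4 - \frac{\left(-2\right) \left(13 + 2 \cdot 4 \frac{1}{-2 + 4}\right)}{4} = 4 - \frac{\left(-2\right) \left(13 + 2 \cdot 4 \cdot \frac{1}{2}\right)}{4} = 4 - \frac{\left(-2\right) \left(13 + 4\right)}{4} = 4 - \frac{\left(-2\right) 17}{4} = 4 - - \frac{17}{2} = 4 + \frac{17}{2} = \frac{25}{2} \approx 12.5$)
$K{\left(-47,\left(-4\right) 3 \right)} + v = \left(- \left(-4\right) 3 - -282\right) + \frac{25}{2} = \left(\left(-1\right) \left(-12\right) + 282\right) + \frac{25}{2} = \left(12 + 282\right) + \frac{25}{2} = 294 + \frac{25}{2} = \frac{613}{2}$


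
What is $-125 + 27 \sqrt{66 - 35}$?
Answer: $-125 + 27 \sqrt{31} \approx 25.33$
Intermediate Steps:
$-125 + 27 \sqrt{66 - 35} = -125 + 27 \sqrt{31}$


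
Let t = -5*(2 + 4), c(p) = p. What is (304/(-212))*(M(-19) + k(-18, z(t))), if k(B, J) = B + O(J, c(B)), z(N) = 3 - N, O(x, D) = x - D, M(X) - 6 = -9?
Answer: -2280/53 ≈ -43.019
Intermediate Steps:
M(X) = -3 (M(X) = 6 - 9 = -3)
t = -30 (t = -5*6 = -30)
k(B, J) = J (k(B, J) = B + (J - B) = J)
(304/(-212))*(M(-19) + k(-18, z(t))) = (304/(-212))*(-3 + (3 - 1*(-30))) = (304*(-1/212))*(-3 + (3 + 30)) = -76*(-3 + 33)/53 = -76/53*30 = -2280/53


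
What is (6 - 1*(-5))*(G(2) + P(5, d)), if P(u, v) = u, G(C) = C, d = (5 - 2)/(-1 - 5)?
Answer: 77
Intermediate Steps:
d = -½ (d = 3/(-6) = 3*(-⅙) = -½ ≈ -0.50000)
(6 - 1*(-5))*(G(2) + P(5, d)) = (6 - 1*(-5))*(2 + 5) = (6 + 5)*7 = 11*7 = 77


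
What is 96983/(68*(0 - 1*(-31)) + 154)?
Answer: 96983/2262 ≈ 42.875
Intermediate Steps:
96983/(68*(0 - 1*(-31)) + 154) = 96983/(68*(0 + 31) + 154) = 96983/(68*31 + 154) = 96983/(2108 + 154) = 96983/2262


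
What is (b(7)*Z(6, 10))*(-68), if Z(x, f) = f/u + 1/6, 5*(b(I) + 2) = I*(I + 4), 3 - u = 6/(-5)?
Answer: -243746/105 ≈ -2321.4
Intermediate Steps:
u = 21/5 (u = 3 - 6/(-5) = 3 - 6*(-1)/5 = 3 - 1*(-6/5) = 3 + 6/5 = 21/5 ≈ 4.2000)
b(I) = -2 + I*(4 + I)/5 (b(I) = -2 + (I*(I + 4))/5 = -2 + (I*(4 + I))/5 = -2 + I*(4 + I)/5)
Z(x, f) = ⅙ + 5*f/21 (Z(x, f) = f/(21/5) + 1/6 = f*(5/21) + 1*(⅙) = 5*f/21 + ⅙ = ⅙ + 5*f/21)
(b(7)*Z(6, 10))*(-68) = ((-2 + (⅕)*7² + (⅘)*7)*(⅙ + (5/21)*10))*(-68) = ((-2 + (⅕)*49 + 28/5)*(⅙ + 50/21))*(-68) = ((-2 + 49/5 + 28/5)*(107/42))*(-68) = ((67/5)*(107/42))*(-68) = (7169/210)*(-68) = -243746/105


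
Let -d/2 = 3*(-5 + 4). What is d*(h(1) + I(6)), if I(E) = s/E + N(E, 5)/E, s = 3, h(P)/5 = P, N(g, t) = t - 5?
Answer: 33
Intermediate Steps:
N(g, t) = -5 + t
h(P) = 5*P
I(E) = 3/E (I(E) = 3/E + (-5 + 5)/E = 3/E + 0/E = 3/E + 0 = 3/E)
d = 6 (d = -6*(-5 + 4) = -6*(-1) = -2*(-3) = 6)
d*(h(1) + I(6)) = 6*(5*1 + 3/6) = 6*(5 + 3*(⅙)) = 6*(5 + ½) = 6*(11/2) = 33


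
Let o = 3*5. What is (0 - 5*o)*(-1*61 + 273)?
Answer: -15900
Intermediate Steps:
o = 15
(0 - 5*o)*(-1*61 + 273) = (0 - 5*15)*(-1*61 + 273) = (0 - 75)*(-61 + 273) = -75*212 = -15900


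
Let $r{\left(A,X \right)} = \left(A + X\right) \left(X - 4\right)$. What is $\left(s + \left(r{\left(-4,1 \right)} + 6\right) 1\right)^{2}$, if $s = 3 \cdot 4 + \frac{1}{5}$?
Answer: $\frac{18496}{25} \approx 739.84$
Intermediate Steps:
$r{\left(A,X \right)} = \left(-4 + X\right) \left(A + X\right)$ ($r{\left(A,X \right)} = \left(A + X\right) \left(-4 + X\right) = \left(-4 + X\right) \left(A + X\right)$)
$s = \frac{61}{5}$ ($s = 12 + \frac{1}{5} = \frac{61}{5} \approx 12.2$)
$\left(s + \left(r{\left(-4,1 \right)} + 6\right) 1\right)^{2} = \left(\frac{61}{5} + \left(\left(1^{2} - -16 - 4 - 4\right) + 6\right) 1\right)^{2} = \left(\frac{61}{5} + \left(\left(1 + 16 - 4 - 4\right) + 6\right) 1\right)^{2} = \left(\frac{61}{5} + \left(9 + 6\right) 1\right)^{2} = \left(\frac{61}{5} + 15 \cdot 1\right)^{2} = \left(\frac{61}{5} + 15\right)^{2} = \left(\frac{136}{5}\right)^{2} = \frac{18496}{25}$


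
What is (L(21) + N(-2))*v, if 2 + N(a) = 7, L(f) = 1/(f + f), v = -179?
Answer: -37769/42 ≈ -899.26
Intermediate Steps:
L(f) = 1/(2*f)
N(a) = 5 (N(a) = -2 + 7 = 5)
(L(21) + N(-2))*v = ((½)/21 + 5)*(-179) = ((½)*(1/21) + 5)*(-179) = (1/42 + 5)*(-179) = (211/42)*(-179) = -37769/42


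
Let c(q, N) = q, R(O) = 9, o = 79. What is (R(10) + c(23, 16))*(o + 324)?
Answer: 12896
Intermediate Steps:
(R(10) + c(23, 16))*(o + 324) = (9 + 23)*(79 + 324) = 32*403 = 12896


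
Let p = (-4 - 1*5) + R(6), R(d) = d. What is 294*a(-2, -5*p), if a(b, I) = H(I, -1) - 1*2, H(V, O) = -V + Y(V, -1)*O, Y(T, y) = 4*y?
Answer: -3822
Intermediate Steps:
p = -3 (p = (-4 - 1*5) + 6 = (-4 - 5) + 6 = -9 + 6 = -3)
H(V, O) = -V - 4*O (H(V, O) = -V + (4*(-1))*O = -V - 4*O)
a(b, I) = 2 - I (a(b, I) = (-I - 4*(-1)) - 1*2 = (-I + 4) - 2 = (4 - I) - 2 = 2 - I)
294*a(-2, -5*p) = 294*(2 - (-5)*(-3)) = 294*(2 - 1*15) = 294*(2 - 15) = 294*(-13) = -3822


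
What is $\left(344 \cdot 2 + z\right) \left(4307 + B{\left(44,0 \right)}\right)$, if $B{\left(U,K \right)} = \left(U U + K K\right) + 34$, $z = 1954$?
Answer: $16583834$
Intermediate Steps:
$B{\left(U,K \right)} = 34 + K^{2} + U^{2}$ ($B{\left(U,K \right)} = \left(U^{2} + K^{2}\right) + 34 = \left(K^{2} + U^{2}\right) + 34 = 34 + K^{2} + U^{2}$)
$\left(344 \cdot 2 + z\right) \left(4307 + B{\left(44,0 \right)}\right) = \left(344 \cdot 2 + 1954\right) \left(4307 + \left(34 + 0^{2} + 44^{2}\right)\right) = \left(688 + 1954\right) \left(4307 + \left(34 + 0 + 1936\right)\right) = 2642 \left(4307 + 1970\right) = 2642 \cdot 6277 = 16583834$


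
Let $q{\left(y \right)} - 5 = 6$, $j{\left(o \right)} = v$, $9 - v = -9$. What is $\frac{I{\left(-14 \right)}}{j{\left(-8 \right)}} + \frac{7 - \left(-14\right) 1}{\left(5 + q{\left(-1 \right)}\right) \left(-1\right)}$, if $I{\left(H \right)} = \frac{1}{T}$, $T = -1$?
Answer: $- \frac{197}{144} \approx -1.3681$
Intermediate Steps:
$v = 18$ ($v = 9 - -9 = 9 + 9 = 18$)
$j{\left(o \right)} = 18$
$q{\left(y \right)} = 11$ ($q{\left(y \right)} = 5 + 6 = 11$)
$I{\left(H \right)} = -1$ ($I{\left(H \right)} = \frac{1}{-1} = -1$)
$\frac{I{\left(-14 \right)}}{j{\left(-8 \right)}} + \frac{7 - \left(-14\right) 1}{\left(5 + q{\left(-1 \right)}\right) \left(-1\right)} = - \frac{1}{18} + \frac{7 - \left(-14\right) 1}{\left(5 + 11\right) \left(-1\right)} = \left(-1\right) \frac{1}{18} + \frac{7 - -14}{16 \left(-1\right)} = - \frac{1}{18} + \frac{7 + 14}{-16} = - \frac{1}{18} + 21 \left(- \frac{1}{16}\right) = - \frac{1}{18} - \frac{21}{16} = - \frac{197}{144}$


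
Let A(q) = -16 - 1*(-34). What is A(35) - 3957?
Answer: -3939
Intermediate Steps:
A(q) = 18 (A(q) = -16 + 34 = 18)
A(35) - 3957 = 18 - 3957 = -3939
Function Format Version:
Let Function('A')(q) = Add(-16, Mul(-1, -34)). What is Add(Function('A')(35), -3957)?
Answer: -3939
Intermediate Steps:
Function('A')(q) = 18 (Function('A')(q) = Add(-16, 34) = 18)
Add(Function('A')(35), -3957) = Add(18, -3957) = -3939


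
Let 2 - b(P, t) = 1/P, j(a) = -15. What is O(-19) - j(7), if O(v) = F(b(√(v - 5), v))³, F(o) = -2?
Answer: 7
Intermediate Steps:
b(P, t) = 2 - 1/P
O(v) = -8 (O(v) = (-2)³ = -8)
O(-19) - j(7) = -8 - 1*(-15) = -8 + 15 = 7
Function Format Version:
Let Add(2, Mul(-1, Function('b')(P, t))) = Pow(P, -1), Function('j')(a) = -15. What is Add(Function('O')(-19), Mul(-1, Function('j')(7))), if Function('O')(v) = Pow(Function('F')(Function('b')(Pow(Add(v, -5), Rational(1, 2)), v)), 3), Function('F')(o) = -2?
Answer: 7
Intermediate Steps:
Function('b')(P, t) = Add(2, Mul(-1, Pow(P, -1)))
Function('O')(v) = -8 (Function('O')(v) = Pow(-2, 3) = -8)
Add(Function('O')(-19), Mul(-1, Function('j')(7))) = Add(-8, Mul(-1, -15)) = Add(-8, 15) = 7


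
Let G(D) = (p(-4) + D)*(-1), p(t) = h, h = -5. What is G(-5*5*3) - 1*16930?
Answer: -16850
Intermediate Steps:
p(t) = -5
G(D) = 5 - D (G(D) = (-5 + D)*(-1) = 5 - D)
G(-5*5*3) - 1*16930 = (5 - (-5*5)*3) - 1*16930 = (5 - (-25)*3) - 16930 = (5 - 1*(-75)) - 16930 = (5 + 75) - 16930 = 80 - 16930 = -16850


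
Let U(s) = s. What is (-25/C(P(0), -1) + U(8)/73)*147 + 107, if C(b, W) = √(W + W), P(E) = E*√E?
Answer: 8987/73 + 3675*I*√2/2 ≈ 123.11 + 2598.6*I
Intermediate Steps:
P(E) = E^(3/2)
C(b, W) = √2*√W (C(b, W) = √(2*W) = √2*√W)
(-25/C(P(0), -1) + U(8)/73)*147 + 107 = (-25*(-I*√2/2) + 8/73)*147 + 107 = (-(-25)*I*√2/2 + 8/73)*147 + 107 = (25*I*√2/2 + 8/73)*147 + 107 = (8/73 + 25*I*√2/2)*147 + 107 = (1176/73 + 3675*I*√2/2) + 107 = 8987/73 + 3675*I*√2/2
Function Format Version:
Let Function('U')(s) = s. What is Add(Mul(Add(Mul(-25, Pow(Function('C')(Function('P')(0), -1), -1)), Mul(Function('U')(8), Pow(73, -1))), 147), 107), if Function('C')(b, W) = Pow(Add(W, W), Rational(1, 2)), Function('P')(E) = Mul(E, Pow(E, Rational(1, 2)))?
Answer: Add(Rational(8987, 73), Mul(Rational(3675, 2), I, Pow(2, Rational(1, 2)))) ≈ Add(123.11, Mul(2598.6, I))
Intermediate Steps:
Function('P')(E) = Pow(E, Rational(3, 2))
Function('C')(b, W) = Mul(Pow(2, Rational(1, 2)), Pow(W, Rational(1, 2))) (Function('C')(b, W) = Pow(Mul(2, W), Rational(1, 2)) = Mul(Pow(2, Rational(1, 2)), Pow(W, Rational(1, 2))))
Add(Mul(Add(Mul(-25, Pow(Function('C')(Function('P')(0), -1), -1)), Mul(Function('U')(8), Pow(73, -1))), 147), 107) = Add(Mul(Add(Mul(-25, Pow(Mul(Pow(2, Rational(1, 2)), Pow(-1, Rational(1, 2))), -1)), Mul(8, Pow(73, -1))), 147), 107) = Add(Mul(Add(Mul(-25, Pow(Mul(Pow(2, Rational(1, 2)), I), -1)), Mul(8, Rational(1, 73))), 147), 107) = Add(Mul(Add(Mul(-25, Pow(Mul(I, Pow(2, Rational(1, 2))), -1)), Rational(8, 73)), 147), 107) = Add(Mul(Add(Mul(-25, Mul(Rational(-1, 2), I, Pow(2, Rational(1, 2)))), Rational(8, 73)), 147), 107) = Add(Mul(Add(Mul(Rational(25, 2), I, Pow(2, Rational(1, 2))), Rational(8, 73)), 147), 107) = Add(Mul(Add(Rational(8, 73), Mul(Rational(25, 2), I, Pow(2, Rational(1, 2)))), 147), 107) = Add(Add(Rational(1176, 73), Mul(Rational(3675, 2), I, Pow(2, Rational(1, 2)))), 107) = Add(Rational(8987, 73), Mul(Rational(3675, 2), I, Pow(2, Rational(1, 2))))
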